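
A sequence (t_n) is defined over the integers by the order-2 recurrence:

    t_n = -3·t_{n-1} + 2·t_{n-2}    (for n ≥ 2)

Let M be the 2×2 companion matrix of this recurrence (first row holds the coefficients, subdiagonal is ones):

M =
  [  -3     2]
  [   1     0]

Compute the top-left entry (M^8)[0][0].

(M^8)[0][0] is the top entry after applying M 8 times to the unit state (1, 0). Equivalently it is h_{9} for the auxiliary sequence (h_n) obeying the same recurrence with h_1 = 1 and h_i = 0 for 0 ≤ i < 1:
h_2 = -3·1 + 2·0 = -3
h_3 = -3·-3 + 2·1 = 11
h_4 = -3·11 + 2·-3 = -39
h_5 = -3·-39 + 2·11 = 139
h_6 = -3·139 + 2·-39 = -495
h_7 = -3·-495 + 2·139 = 1763
h_8 = -3·1763 + 2·-495 = -6279
h_9 = -3·-6279 + 2·1763 = 22363

22363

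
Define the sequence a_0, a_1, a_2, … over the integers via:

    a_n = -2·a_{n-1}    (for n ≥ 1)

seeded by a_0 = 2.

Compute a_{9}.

-1024

a_1 = -2·2 = -4
a_2 = -2·-4 = 8
a_3 = -2·8 = -16
a_4 = -2·-16 = 32
a_5 = -2·32 = -64
a_6 = -2·-64 = 128
a_7 = -2·128 = -256
a_8 = -2·-256 = 512
a_9 = -2·512 = -1024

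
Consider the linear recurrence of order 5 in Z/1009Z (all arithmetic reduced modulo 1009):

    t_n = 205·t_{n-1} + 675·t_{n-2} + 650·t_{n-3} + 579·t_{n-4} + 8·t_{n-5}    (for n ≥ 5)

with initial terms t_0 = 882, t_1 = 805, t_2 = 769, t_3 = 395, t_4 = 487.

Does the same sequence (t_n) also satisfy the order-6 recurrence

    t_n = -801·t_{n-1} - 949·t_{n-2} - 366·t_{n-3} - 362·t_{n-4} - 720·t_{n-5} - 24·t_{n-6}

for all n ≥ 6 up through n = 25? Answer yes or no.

yes

Terms t_0..t_25: 882, 805, 769, 395, 487, 518, 159, 327, 92, 993, 299, 218, 398, 872, 308, 793, 20, 523, 147, 121, 611, 57, 783, 426, 660, 42
n=6: candidate gives 159, actual t_6 = 159 ✓
n=7: candidate gives 327, actual t_7 = 327 ✓
n=8: candidate gives 92, actual t_8 = 92 ✓
n=9: candidate gives 993, actual t_9 = 993 ✓
n=10: candidate gives 299, actual t_10 = 299 ✓
n=11: candidate gives 218, actual t_11 = 218 ✓
n=12: candidate gives 398, actual t_12 = 398 ✓
n=13: candidate gives 872, actual t_13 = 872 ✓
n=14: candidate gives 308, actual t_14 = 308 ✓
n=15: candidate gives 793, actual t_15 = 793 ✓
n=16: candidate gives 20, actual t_16 = 20 ✓
n=17: candidate gives 523, actual t_17 = 523 ✓
n=18: candidate gives 147, actual t_18 = 147 ✓
n=19: candidate gives 121, actual t_19 = 121 ✓
n=20: candidate gives 611, actual t_20 = 611 ✓
n=21: candidate gives 57, actual t_21 = 57 ✓
n=22: candidate gives 783, actual t_22 = 783 ✓
n=23: candidate gives 426, actual t_23 = 426 ✓
n=24: candidate gives 660, actual t_24 = 660 ✓
n=25: candidate gives 42, actual t_25 = 42 ✓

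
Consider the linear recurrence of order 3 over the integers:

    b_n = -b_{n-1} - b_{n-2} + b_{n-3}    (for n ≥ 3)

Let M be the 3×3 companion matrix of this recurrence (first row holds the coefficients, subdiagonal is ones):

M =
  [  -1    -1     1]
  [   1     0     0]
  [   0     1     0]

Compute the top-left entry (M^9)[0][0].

7

(M^9)[0][0] is the top entry after applying M 9 times to the unit state (1, 0, 0). Equivalently it is h_{11} for the auxiliary sequence (h_n) obeying the same recurrence with h_2 = 1 and h_i = 0 for 0 ≤ i < 2:
h_3 = -1·1 + -1·0 + 1·0 = -1
h_4 = -1·-1 + -1·1 + 1·0 = 0
h_5 = -1·0 + -1·-1 + 1·1 = 2
h_6 = -1·2 + -1·0 + 1·-1 = -3
h_7 = -1·-3 + -1·2 + 1·0 = 1
h_8 = -1·1 + -1·-3 + 1·2 = 4
h_9 = -1·4 + -1·1 + 1·-3 = -8
h_10 = -1·-8 + -1·4 + 1·1 = 5
h_11 = -1·5 + -1·-8 + 1·4 = 7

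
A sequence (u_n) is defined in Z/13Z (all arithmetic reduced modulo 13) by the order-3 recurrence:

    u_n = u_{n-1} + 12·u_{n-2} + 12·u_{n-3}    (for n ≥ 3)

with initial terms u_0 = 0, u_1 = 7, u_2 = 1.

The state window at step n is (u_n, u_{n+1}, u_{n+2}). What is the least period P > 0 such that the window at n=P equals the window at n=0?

n=0: window = (0, 7, 1)
n=1: window = (7, 1, 7)
n=2: window = (1, 7, 12)
n=3: window = (7, 12, 4)
n=4: window = (12, 4, 11)
n=5: window = (4, 11, 8)
n=6: window = (11, 8, 6)
n=7: window = (8, 6, 0)
n=8: window = (6, 0, 12)
n=9: window = (0, 12, 6)
n=10: window = (12, 6, 7)
n=11: window = (6, 7, 2)
n=12: window = (7, 2, 2)
n=13: window = (2, 2, 6)
n=14: window = (2, 6, 2)
n=15: window = (6, 2, 7)
n=16: window = (2, 7, 12)
n=17: window = (7, 12, 3)
n=18: window = (12, 3, 10)
n=19: window = (3, 10, 8)
n=20: window = (10, 8, 8)
n=21: window = (8, 8, 3)
n=22: window = (8, 3, 0)
n=23: window = (3, 0, 2)
n=24: window = (0, 2, 12)
n=25: window = (2, 12, 10)
n=26: window = (12, 10, 9)
n=27: window = (10, 9, 0)
n=28: window = (9, 0, 7)
n=29: window = (0, 7, 11)
n=30: window = (7, 11, 4)
n=31: window = (11, 4, 12)
n=32: window = (4, 12, 10)
n=33: window = (12, 10, 7)
n=34: window = (10, 7, 11)
n=35: window = (7, 11, 7)
n=36: window = (11, 7, 2)
n=37: window = (7, 2, 10)
n=38: window = (2, 10, 1)
n=39: window = (10, 1, 2)
n=40: window = (1, 2, 4)
…
n=166: window = (0, 6, 0)
n=167: window = (6, 0, 7)
n=168: window = (0, 7, 1)
window at n=168 equals window at n=0 → period = 168

168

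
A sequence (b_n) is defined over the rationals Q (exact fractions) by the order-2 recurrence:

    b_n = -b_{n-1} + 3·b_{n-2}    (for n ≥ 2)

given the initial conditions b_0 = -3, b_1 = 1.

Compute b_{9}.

2461

b_2 = -1·1 + 3·-3 = -10
b_3 = -1·-10 + 3·1 = 13
b_4 = -1·13 + 3·-10 = -43
b_5 = -1·-43 + 3·13 = 82
b_6 = -1·82 + 3·-43 = -211
b_7 = -1·-211 + 3·82 = 457
b_8 = -1·457 + 3·-211 = -1090
b_9 = -1·-1090 + 3·457 = 2461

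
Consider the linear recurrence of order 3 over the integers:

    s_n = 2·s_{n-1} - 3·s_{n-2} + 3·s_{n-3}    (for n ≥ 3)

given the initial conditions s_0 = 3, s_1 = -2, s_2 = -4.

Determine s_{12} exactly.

s_3 = 2·-4 + -3·-2 + 3·3 = 7
s_4 = 2·7 + -3·-4 + 3·-2 = 20
s_5 = 2·20 + -3·7 + 3·-4 = 7
s_6 = 2·7 + -3·20 + 3·7 = -25
s_7 = 2·-25 + -3·7 + 3·20 = -11
s_8 = 2·-11 + -3·-25 + 3·7 = 74
s_9 = 2·74 + -3·-11 + 3·-25 = 106
s_10 = 2·106 + -3·74 + 3·-11 = -43
s_11 = 2·-43 + -3·106 + 3·74 = -182
s_12 = 2·-182 + -3·-43 + 3·106 = 83

83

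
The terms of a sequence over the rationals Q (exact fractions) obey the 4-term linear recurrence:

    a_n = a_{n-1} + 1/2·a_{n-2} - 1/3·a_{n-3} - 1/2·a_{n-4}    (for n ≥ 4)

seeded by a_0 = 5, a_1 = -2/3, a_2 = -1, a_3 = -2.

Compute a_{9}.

a_4 = 1·-2 + 1/2·-1 + -1/3·-2/3 + -1/2·5 = -43/9
a_5 = 1·-43/9 + 1/2·-2 + -1/3·-1 + -1/2·-2/3 = -46/9
a_6 = 1·-46/9 + 1/2·-43/9 + -1/3·-2 + -1/2·-1 = -19/3
a_7 = 1·-19/3 + 1/2·-46/9 + -1/3·-43/9 + -1/2·-2 = -170/27
a_8 = 1·-170/27 + 1/2·-19/3 + -1/3·-46/9 + -1/2·-43/9 = -145/27
a_9 = 1·-145/27 + 1/2·-170/27 + -1/3·-19/3 + -1/2·-46/9 = -104/27

-104/27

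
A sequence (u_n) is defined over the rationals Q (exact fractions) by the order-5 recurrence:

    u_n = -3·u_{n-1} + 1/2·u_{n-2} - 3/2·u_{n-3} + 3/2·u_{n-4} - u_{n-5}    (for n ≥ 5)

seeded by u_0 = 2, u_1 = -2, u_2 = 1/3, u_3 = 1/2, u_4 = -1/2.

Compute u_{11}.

u_5 = -3·-1/2 + 1/2·1/2 + -3/2·1/3 + 3/2·-2 + -1·2 = -15/4
u_6 = -3·-15/4 + 1/2·-1/2 + -3/2·1/2 + 3/2·1/3 + -1·-2 = 51/4
u_7 = -3·51/4 + 1/2·-15/4 + -3/2·-1/2 + 3/2·1/2 + -1·1/3 = -935/24
u_8 = -3·-935/24 + 1/2·51/4 + -3/2·-15/4 + 3/2·-1/2 + -1·1/2 = 1021/8
u_9 = -3·1021/8 + 1/2·-935/24 + -3/2·51/4 + 3/2·-15/4 + -1·-1/2 = -20477/48
u_10 = -3·-20477/48 + 1/2·1021/8 + -3/2·-935/24 + 3/2·51/4 + -1·-15/4 = 22799/16
u_11 = -3·22799/16 + 1/2·-20477/48 + -3/2·1021/8 + 3/2·-935/24 + -1·51/4 = -456071/96

-456071/96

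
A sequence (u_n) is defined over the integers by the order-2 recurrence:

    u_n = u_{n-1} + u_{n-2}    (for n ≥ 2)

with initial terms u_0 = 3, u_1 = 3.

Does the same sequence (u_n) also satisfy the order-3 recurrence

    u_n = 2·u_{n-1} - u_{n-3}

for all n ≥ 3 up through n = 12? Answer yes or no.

yes

Terms u_0..u_12: 3, 3, 6, 9, 15, 24, 39, 63, 102, 165, 267, 432, 699
n=3: candidate gives 9, actual u_3 = 9 ✓
n=4: candidate gives 15, actual u_4 = 15 ✓
n=5: candidate gives 24, actual u_5 = 24 ✓
n=6: candidate gives 39, actual u_6 = 39 ✓
n=7: candidate gives 63, actual u_7 = 63 ✓
n=8: candidate gives 102, actual u_8 = 102 ✓
n=9: candidate gives 165, actual u_9 = 165 ✓
n=10: candidate gives 267, actual u_10 = 267 ✓
n=11: candidate gives 432, actual u_11 = 432 ✓
n=12: candidate gives 699, actual u_12 = 699 ✓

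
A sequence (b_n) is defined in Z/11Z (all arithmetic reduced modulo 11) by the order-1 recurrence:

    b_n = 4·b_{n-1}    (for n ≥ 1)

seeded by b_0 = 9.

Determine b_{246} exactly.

b_1 = 4·9 = 3
b_2 = 4·3 = 1
b_3 = 4·1 = 4
b_4 = 4·4 = 5
b_5 = 4·5 = 9
(b_5) = (9) = (b_0), so the sequence has period 5.
246 ≡ 1 (mod 5), hence b_246 = b_1 = 3.

3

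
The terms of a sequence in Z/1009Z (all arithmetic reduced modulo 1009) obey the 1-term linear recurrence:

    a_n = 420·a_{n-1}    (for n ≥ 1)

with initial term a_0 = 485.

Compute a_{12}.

a_1 = 420·485 = 891
a_2 = 420·891 = 890
a_3 = 420·890 = 470
a_4 = 420·470 = 645
a_5 = 420·645 = 488
a_6 = 420·488 = 133
a_7 = 420·133 = 365
a_8 = 420·365 = 941
a_9 = 420·941 = 701
a_10 = 420·701 = 801
a_11 = 420·801 = 423
a_12 = 420·423 = 76

76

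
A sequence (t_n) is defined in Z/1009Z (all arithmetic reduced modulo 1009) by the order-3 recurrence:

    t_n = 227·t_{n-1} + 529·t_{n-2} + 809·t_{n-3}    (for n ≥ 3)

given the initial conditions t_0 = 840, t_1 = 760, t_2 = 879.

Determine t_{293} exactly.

984

t_3 = 227·879 + 529·760 + 809·840 = 712
t_4 = 227·712 + 529·879 + 809·760 = 385
t_5 = 227·385 + 529·712 + 809·879 = 678
t_6 = 227·678 + 529·385 + 809·712 = 254
t_7 = 227·254 + 529·678 + 809·385 = 296
t_8 = 227·296 + 529·254 + 809·678 = 373
Continuing the recurrence:
  t_9 = 763;  t_10 = 546;  t_11 = 937;  t_12 = 828;  t_13 = 308;  t_14 = 675
  t_15 = 216;  t_16 = 438;  t_17 = 997;  t_18 = 122;  t_19 = 340;  t_20 = 840
  t_21 = 53;  t_22 = 935;  t_23 = 643;  t_24 = 360;  t_25 = 779;  t_26 = 549
  t_27 = 574;  t_28 = 561;  t_29 = 331;  t_30 = 820;  t_31 = 825;  t_32 = 914
  t_33 = 628;  t_34 = 958;  t_35 = 611;  t_36 = 244;  t_37 = 342;  t_38 = 763
  t_39 = 601;  t_40 = 451;  t_41 = 321;  t_42 = 545;  t_43 = 515;  t_44 = 977
  t_45 = 785;  t_46 = 754;  t_47 = 540;  t_48 = 197;  t_49 = 986;  t_50 = 73
  t_51 = 319;  t_52 = 604;  t_53 = 667;  t_54 = 498;  t_55 = 11;  t_56 = 360
  t_57 = 47;  t_58 = 136;  t_59 = 888;  t_60 = 771;  t_61 = 61;  t_62 = 937
  t_63 = 967;  t_64 = 718;  t_65 = 791;  t_66 = 721;  t_67 = 600;  t_68 = 205
  t_69 = 782;  t_70 = 483;  t_71 = 17;  t_72 = 48;  t_73 = 982;  t_74 = 728
  t_75 = 113;  t_76 = 455;  t_77 = 309;  t_78 = 673;  t_79 = 225;  t_80 = 214
  t_81 = 715;  t_82 = 459;  t_83 = 713;  t_84 = 331;  t_85 = 301;  t_86 = 935
  t_87 = 556;  t_88 = 632;  t_89 = 356;  t_90 = 231;  t_91 = 344;  t_92 = 944
  t_93 = 950;  t_94 = 466;  t_95 = 797;  t_96 = 318;  t_97 = 26;  t_98 = 598
  t_99 = 135;  t_100 = 745;  t_101 = 859;  t_102 = 85;  t_103 = 817;  t_104 = 102
  t_105 = 441;  t_106 = 755;  t_107 = 854;  t_108 = 553;  t_109 = 499;  t_110 = 922
  t_111 = 434;  t_112 = 118;  t_113 = 333;  t_114 = 763;  t_115 = 860;  t_116 = 504
  t_117 = 31;  t_118 = 753;  t_119 = 765;  t_120 = 752;  t_121 = 0;  t_122 = 630
  t_123 = 682;  t_124 = 737;  t_125 = 495;  t_126 = 580;  t_127 = 928;  t_128 = 750
  t_129 = 302;  t_130 = 211;  t_131 = 142;  t_132 = 715;  t_133 = 486;  t_134 = 53
  t_135 = 0;  t_136 = 458;  t_137 = 538;  t_138 = 159;  t_139 = 52;  t_140 = 423
  t_141 = 919;  t_142 = 218;  t_143 = 14;  t_144 = 285;  t_145 = 249;  t_146 = 670
  t_147 = 795;  t_148 = 775;  t_149 = 358;  t_150 = 280;  t_151 = 69;  t_152 = 364
  t_153 = 571;  t_154 = 628;  t_155 = 503;  t_156 = 232;  t_157 = 432;  t_158 = 121
  t_159 = 732;  t_160 = 495;  t_161 = 154;  t_162 = 72;  t_163 = 828;  t_164 = 507
  t_165 = 904;  t_166 = 66;  t_167 = 306;  t_168 = 260;  t_169 = 849;  t_170 = 669
  t_171 = 88;  t_172 = 259;  t_173 = 806;  t_174 = 682;  t_175 = 672;  t_176 = 990
  t_177 = 867;  t_178 = 899;  t_179 = 576;  t_180 = 62;  t_181 = 745;  t_182 = 948
  t_183 = 582;  t_184 = 286;  t_185 = 571;  t_186 = 44;  t_187 = 579;  t_188 = 149
  t_189 = 362;  t_190 = 799;  t_191 = 11;  t_192 = 627;  t_193 = 456;  t_194 = 134
  t_195 = 946;  t_196 = 700;  t_197 = 900;  t_198 = 971;  t_199 = 558;  t_200 = 221
  t_201 = 808;  t_202 = 42;  t_203 = 265;  t_204 = 484;  t_205 = 502;  t_206 = 164
  t_207 = 150;  t_208 = 226;  t_209 = 988;  t_210 = 31;  t_211 = 169;  t_212 = 440
  t_213 = 452;  t_214 = 882;  t_215 = 190;  t_216 = 573;  t_217 = 704;  t_218 = 136
  t_219 = 114;  t_220 = 409;  t_221 = 833;  t_222 = 241;  t_223 = 883;  t_224 = 899
  t_225 = 427;  t_226 = 372;  t_227 = 366;  t_228 = 742;  t_229 = 83;  t_230 = 144
  t_231 = 843;  t_232 = 705;  t_233 = 34;  t_234 = 173;  t_235 = 4;  t_236 = 869
  t_237 = 312;  t_238 = 0;  t_239 = 329;  t_240 = 175;  t_241 = 867;  t_242 = 595
  t_243 = 731;  t_244 = 556;  t_245 = 401;  t_246 = 827;  t_247 = 84;  t_248 = 1003
  t_249 = 772;  t_250 = 893;  t_251 = 845;  t_252 = 267;  t_253 = 80;  t_254 = 493
  t_255 = 940;  t_256 = 91;  t_257 = 582;  t_258 = 325;  t_259 = 213;  t_260 = 958
  t_261 = 785;  t_262 = 653;  t_263 = 584;  t_264 = 143;  t_265 = 925;  t_266 = 319
  t_267 = 386;  t_268 = 743;  t_269 = 301;  t_270 = 754;  t_271 = 167;  t_272 = 218
  t_273 = 146;  t_274 = 38;  t_275 = 891;  t_276 = 440;  t_277 = 597;  t_278 = 387
  t_279 = 854;  t_280 = 697;  t_281 = 842;  t_282 = 582;  t_283 = 226;  t_284 = 79
  t_285 = 907;  t_286 = 680;  t_287 = 855;  t_288 = 84;  t_289 = 375;  t_290 = 939
  t_291 = 209
t_292 = 227·209 + 529·939 + 809·375 = 998
t_293 = 227·998 + 529·209 + 809·939 = 984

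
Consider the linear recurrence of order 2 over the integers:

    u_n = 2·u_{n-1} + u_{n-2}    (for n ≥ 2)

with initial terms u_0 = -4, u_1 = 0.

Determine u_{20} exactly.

u_2 = 2·0 + 1·-4 = -4
u_3 = 2·-4 + 1·0 = -8
u_4 = 2·-8 + 1·-4 = -20
u_5 = 2·-20 + 1·-8 = -48
u_6 = 2·-48 + 1·-20 = -116
u_7 = 2·-116 + 1·-48 = -280
u_8 = 2·-280 + 1·-116 = -676
u_9 = 2·-676 + 1·-280 = -1632
u_10 = 2·-1632 + 1·-676 = -3940
u_11 = 2·-3940 + 1·-1632 = -9512
u_12 = 2·-9512 + 1·-3940 = -22964
u_13 = 2·-22964 + 1·-9512 = -55440
u_14 = 2·-55440 + 1·-22964 = -133844
u_15 = 2·-133844 + 1·-55440 = -323128
u_16 = 2·-323128 + 1·-133844 = -780100
u_17 = 2·-780100 + 1·-323128 = -1883328
u_18 = 2·-1883328 + 1·-780100 = -4546756
u_19 = 2·-4546756 + 1·-1883328 = -10976840
u_20 = 2·-10976840 + 1·-4546756 = -26500436

-26500436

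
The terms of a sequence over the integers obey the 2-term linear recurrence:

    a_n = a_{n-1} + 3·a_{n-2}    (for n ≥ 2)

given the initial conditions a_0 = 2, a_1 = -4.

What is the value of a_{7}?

-148

a_2 = 1·-4 + 3·2 = 2
a_3 = 1·2 + 3·-4 = -10
a_4 = 1·-10 + 3·2 = -4
a_5 = 1·-4 + 3·-10 = -34
a_6 = 1·-34 + 3·-4 = -46
a_7 = 1·-46 + 3·-34 = -148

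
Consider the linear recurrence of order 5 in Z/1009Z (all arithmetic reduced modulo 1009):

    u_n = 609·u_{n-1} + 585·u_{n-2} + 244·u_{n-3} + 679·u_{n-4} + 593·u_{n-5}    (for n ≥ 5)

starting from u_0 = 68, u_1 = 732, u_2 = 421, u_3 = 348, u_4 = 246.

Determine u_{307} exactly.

208

u_5 = 609·246 + 585·348 + 244·421 + 679·732 + 593·68 = 614
u_6 = 609·614 + 585·246 + 244·348 + 679·421 + 593·732 = 893
u_7 = 609·893 + 585·614 + 244·246 + 679·348 + 593·421 = 72
u_8 = 609·72 + 585·893 + 244·614 + 679·246 + 593·348 = 756
u_9 = 609·756 + 585·72 + 244·893 + 679·614 + 593·246 = 761
u_10 = 609·761 + 585·756 + 244·72 + 679·893 + 593·614 = 842
Continuing the recurrence:
  u_11 = 519;  u_12 = 521;  u_13 = 404;  u_14 = 283;  u_15 = 143;  u_16 = 717
  u_17 = 171;  u_18 = 376;  u_19 = 25;  u_20 = 991;  u_21 = 18;  u_22 = 1008
  u_23 = 285;  u_24 = 373;  u_25 = 667;  u_26 = 670;  u_27 = 511;  u_28 = 685
  u_29 = 811;  u_30 = 92;  u_31 = 21;  u_32 = 424;  u_33 = 681;  u_34 = 484
  u_35 = 699;  u_36 = 868;  u_37 = 677;  u_38 = 844;  u_39 = 672;  u_40 = 578
  u_41 = 293;  u_42 = 312;  u_43 = 211;  u_44 = 2;  u_45 = 867;  u_46 = 641
  u_47 = 402;  u_48 = 291;  u_49 = 340;  u_50 = 45;  u_51 = 911;  u_52 = 249
  u_53 = 178;  u_54 = 208;  u_55 = 460;  u_56 = 250;  u_57 = 15;  u_58 = 830
  u_59 = 920;  u_60 = 718;  u_61 = 501;  u_62 = 512;  u_63 = 35;  u_64 = 1003
  u_65 = 611;  u_66 = 762;  u_67 = 177;  u_68 = 920;  u_69 = 823;  u_70 = 820
  u_71 = 515;  u_72 = 416;  u_73 = 498;  u_74 = 812;  u_75 = 924;  u_76 = 528
  u_77 = 380;  u_78 = 36;  u_79 = 756;  u_80 = 425;  u_81 = 572;  u_82 = 23
  u_83 = 197;  u_84 = 879;  u_85 = 16;  u_86 = 578;  u_87 = 796;  u_88 = 726
  u_89 = 843;  u_90 = 591;  u_91 = 392;  u_92 = 486;  u_93 = 500;  u_94 = 507
  u_95 = 562;  u_96 = 504;  u_97 = 746;  u_98 = 418;  u_99 = 859;  u_100 = 677
  u_101 = 961;  u_102 = 999;  u_103 = 576;  u_104 = 682;  u_105 = 755;  u_106 = 460
  u_107 = 39;  u_108 = 287;  u_109 = 974;  u_110 = 988;  u_111 = 28;  u_112 = 319
  u_113 = 821;  u_114 = 554;  u_115 = 20;  u_116 = 941;  u_117 = 494;  u_118 = 903
  u_119 = 41;  u_120 = 751;  u_121 = 895;  u_122 = 526;  u_123 = 287;  u_124 = 99
  u_125 = 5;  u_126 = 796;  u_127 = 555;  u_128 = 999;  u_129 = 790;  u_130 = 842
  u_131 = 116;  u_132 = 687;  u_133 = 272;  u_134 = 446;  u_135 = 947;  u_136 = 428
  u_137 = 32;  u_138 = 462;  u_139 = 301;  u_140 = 861;  u_141 = 992;  u_142 = 431
  u_143 = 575;  u_144 = 133;  u_145 = 458;  u_146 = 647;  u_147 = 461;  u_148 = 559
  u_149 = 512;  u_150 = 173;  u_151 = 929;  u_152 = 949;  u_153 = 319;  u_154 = 739
  u_155 = 319;  u_156 = 752;  u_157 = 956;  u_158 = 942;  u_159 = 677;  u_160 = 491
  u_161 = 963;  u_162 = 391;  u_163 = 269;  u_164 = 228;  u_165 = 745;  u_166 = 994
  u_167 = 844;  u_168 = 402;  u_169 = 690;  u_170 = 387;  u_171 = 1001;  u_172 = 965
  u_173 = 990;  u_174 = 37;  u_175 = 743;  u_176 = 1006;  u_177 = 272;  u_178 = 846
  u_179 = 339;  u_180 = 536;  u_181 = 927;  u_182 = 420;  u_183 = 913;  u_184 = 674
  u_185 = 548;  u_186 = 764;  u_187 = 72;  u_188 = 74;  u_189 = 52;  u_190 = 903
  u_191 = 533;  u_192 = 941;  u_193 = 839;  u_194 = 90;  u_195 = 702;  u_196 = 267
  u_197 = 564;  u_198 = 634;  u_199 = 531;  u_200 = 720;  u_201 = 210;  u_202 = 722
  u_203 = 590;  u_204 = 85;  u_205 = 445;  u_206 = 837;  u_207 = 109;  u_208 = 633
  u_209 = 77;  u_210 = 626;  u_211 = 823;  u_212 = 337;  u_213 = 789;  u_214 = 140
  u_215 = 183;  u_216 = 897;  u_217 = 370;  u_218 = 559;  u_219 = 260;  u_220 = 688
  u_221 = 346;  u_222 = 229;  u_223 = 698;  u_224 = 526;  u_225 = 732;  u_226 = 22
  u_227 = 180;  u_228 = 608;  u_229 = 384;  u_230 = 822;  u_231 = 865;  u_232 = 469
  u_233 = 103;  u_234 = 104;  u_235 = 99;  u_236 = 947;  u_237 = 77;  u_238 = 998
  u_239 = 761;  u_240 = 19;  u_241 = 404;  u_242 = 743;  u_243 = 931;  u_244 = 434
  u_245 = 440;  u_246 = 772;  u_247 = 191;  u_248 = 496;  u_249 = 966;  u_250 = 920
  u_251 = 546;  u_252 = 587;  u_253 = 909;  u_254 = 855;  u_255 = 145;  u_256 = 965
  u_257 = 971;  u_258 = 216;  u_259 = 775;  u_260 = 421;  u_261 = 238;  u_262 = 175
  u_263 = 905;  u_264 = 30;  u_265 = 722;  u_266 = 666;  u_267 = 703;  u_268 = 107
  u_269 = 726;  u_270 = 743;  u_271 = 749;  u_272 = 585;  u_273 = 465;  u_274 = 638
  u_275 = 853;  u_276 = 60;  u_277 = 788;  u_278 = 300;  u_279 = 432;  u_280 = 935
  u_281 = 899;  u_282 = 172;  u_283 = 169;  u_284 = 220;  u_285 = 855;  u_286 = 574
  u_287 = 178;  u_288 = 363;  u_289 = 773;  u_290 = 833;  u_291 = 863;  u_292 = 664
  u_293 = 85;  u_294 = 842;  u_295 = 373;  u_296 = 899;  u_297 = 930;  u_298 = 319
  u_299 = 1004;  u_300 = 21;  u_301 = 108;  u_302 = 395;  u_303 = 221;  u_304 = 719
  u_305 = 643
u_306 = 609·643 + 585·719 + 244·221 + 679·395 + 593·108 = 692
u_307 = 609·692 + 585·643 + 244·719 + 679·221 + 593·395 = 208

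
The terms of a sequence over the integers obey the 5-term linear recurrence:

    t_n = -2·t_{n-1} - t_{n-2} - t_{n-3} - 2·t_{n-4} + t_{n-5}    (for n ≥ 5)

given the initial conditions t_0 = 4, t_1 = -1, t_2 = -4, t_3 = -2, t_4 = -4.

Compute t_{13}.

-509

t_5 = -2·-4 + -1·-2 + -1·-4 + -2·-1 + 1·4 = 20
t_6 = -2·20 + -1·-4 + -1·-2 + -2·-4 + 1·-1 = -27
t_7 = -2·-27 + -1·20 + -1·-4 + -2·-2 + 1·-4 = 38
t_8 = -2·38 + -1·-27 + -1·20 + -2·-4 + 1·-2 = -63
t_9 = -2·-63 + -1·38 + -1·-27 + -2·20 + 1·-4 = 71
t_10 = -2·71 + -1·-63 + -1·38 + -2·-27 + 1·20 = -43
t_11 = -2·-43 + -1·71 + -1·-63 + -2·38 + 1·-27 = -25
t_12 = -2·-25 + -1·-43 + -1·71 + -2·-63 + 1·38 = 186
t_13 = -2·186 + -1·-25 + -1·-43 + -2·71 + 1·-63 = -509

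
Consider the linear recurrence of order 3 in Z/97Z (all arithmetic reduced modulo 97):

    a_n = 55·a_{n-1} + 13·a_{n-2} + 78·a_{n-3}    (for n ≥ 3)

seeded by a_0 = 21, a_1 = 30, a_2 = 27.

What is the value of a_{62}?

a_3 = 55·27 + 13·30 + 78·21 = 21
a_4 = 55·21 + 13·27 + 78·30 = 63
a_5 = 55·63 + 13·21 + 78·27 = 24
a_6 = 55·24 + 13·63 + 78·21 = 91
a_7 = 55·91 + 13·24 + 78·63 = 46
a_8 = 55·46 + 13·91 + 78·24 = 56
a_9 = 55·56 + 13·46 + 78·91 = 9
a_10 = 55·9 + 13·56 + 78·46 = 58
a_11 = 55·58 + 13·9 + 78·56 = 12
a_12 = 55·12 + 13·58 + 78·9 = 79
a_13 = 55·79 + 13·12 + 78·58 = 4
a_14 = 55·4 + 13·79 + 78·12 = 49
a_15 = 55·49 + 13·4 + 78·79 = 82
a_16 = 55·82 + 13·49 + 78·4 = 27
a_17 = 55·27 + 13·82 + 78·49 = 68
a_18 = 55·68 + 13·27 + 78·82 = 11
a_19 = 55·11 + 13·68 + 78·27 = 6
a_20 = 55·6 + 13·11 + 78·68 = 54
a_21 = 55·54 + 13·6 + 78·11 = 26
a_22 = 55·26 + 13·54 + 78·6 = 78
a_23 = 55·78 + 13·26 + 78·54 = 13
a_24 = 55·13 + 13·78 + 78·26 = 71
a_25 = 55·71 + 13·13 + 78·78 = 70
a_26 = 55·70 + 13·71 + 78·13 = 64
a_27 = 55·64 + 13·70 + 78·71 = 74
a_28 = 55·74 + 13·64 + 78·70 = 80
a_29 = 55·80 + 13·74 + 78·64 = 72
a_30 = 55·72 + 13·80 + 78·74 = 5
a_31 = 55·5 + 13·72 + 78·80 = 79
a_32 = 55·79 + 13·5 + 78·72 = 35
a_33 = 55·35 + 13·79 + 78·5 = 44
a_34 = 55·44 + 13·35 + 78·79 = 16
a_35 = 55·16 + 13·44 + 78·35 = 11
a_36 = 55·11 + 13·16 + 78·44 = 74
a_37 = 55·74 + 13·11 + 78·16 = 29
a_38 = 55·29 + 13·74 + 78·11 = 20
a_39 = 55·20 + 13·29 + 78·74 = 71
a_40 = 55·71 + 13·20 + 78·29 = 25
a_41 = 55·25 + 13·71 + 78·20 = 75
a_42 = 55·75 + 13·25 + 78·71 = 94
a_43 = 55·94 + 13·75 + 78·25 = 44
a_44 = 55·44 + 13·94 + 78·75 = 83
a_45 = 55·83 + 13·44 + 78·94 = 53
a_46 = 55·53 + 13·83 + 78·44 = 54
a_47 = 55·54 + 13·53 + 78·83 = 45
a_48 = 55·45 + 13·54 + 78·53 = 36
a_49 = 55·36 + 13·45 + 78·54 = 84
a_50 = 55·84 + 13·36 + 78·45 = 62
a_51 = 55·62 + 13·84 + 78·36 = 35
a_52 = 55·35 + 13·62 + 78·84 = 68
a_53 = 55·68 + 13·35 + 78·62 = 10
a_54 = 55·10 + 13·68 + 78·35 = 90
a_55 = 55·90 + 13·10 + 78·68 = 5
a_56 = 55·5 + 13·90 + 78·10 = 91
a_57 = 55·91 + 13·5 + 78·90 = 62
a_58 = 55·62 + 13·91 + 78·5 = 36
a_59 = 55·36 + 13·62 + 78·91 = 87
a_60 = 55·87 + 13·36 + 78·62 = 1
a_61 = 55·1 + 13·87 + 78·36 = 17
a_62 = 55·17 + 13·1 + 78·87 = 71

71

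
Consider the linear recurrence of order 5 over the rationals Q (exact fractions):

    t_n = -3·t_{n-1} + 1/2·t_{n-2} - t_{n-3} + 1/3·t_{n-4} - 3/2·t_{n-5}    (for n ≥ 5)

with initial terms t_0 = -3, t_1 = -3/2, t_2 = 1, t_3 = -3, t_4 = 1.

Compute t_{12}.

t_5 = -3·1 + 1/2·-3 + -1·1 + 1/3·-3/2 + -3/2·-3 = -3/2
t_6 = -3·-3/2 + 1/2·1 + -1·-3 + 1/3·1 + -3/2·-3/2 = 127/12
t_7 = -3·127/12 + 1/2·-3/2 + -1·1 + 1/3·-3 + -3/2·1 = -36
t_8 = -3·-36 + 1/2·127/12 + -1·-3/2 + 1/3·1 + -3/2·-3 = 957/8
t_9 = -3·957/8 + 1/2·-36 + -1·127/12 + 1/3·-3/2 + -3/2·1 = -9347/24
t_10 = -3·-9347/24 + 1/2·957/8 + -1·-36 + 1/3·127/12 + -3/2·-3/2 = 182875/144
t_11 = -3·182875/144 + 1/2·-9347/24 + -1·957/8 + 1/3·-36 + -3/2·127/12 = -33217/8
t_12 = -3·-33217/8 + 1/2·182875/144 + -1·-9347/24 + 1/3·957/8 + -3/2·-36 = 3909511/288

3909511/288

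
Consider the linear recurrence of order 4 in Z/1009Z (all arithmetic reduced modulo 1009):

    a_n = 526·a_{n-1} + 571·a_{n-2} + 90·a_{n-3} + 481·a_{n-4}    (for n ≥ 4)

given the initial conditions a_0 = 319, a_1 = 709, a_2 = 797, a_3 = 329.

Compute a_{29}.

852

a_4 = 526·329 + 571·797 + 90·709 + 481·319 = 857
a_5 = 526·857 + 571·329 + 90·797 + 481·709 = 22
a_6 = 526·22 + 571·857 + 90·329 + 481·797 = 741
a_7 = 526·741 + 571·22 + 90·857 + 481·329 = 19
a_8 = 526·19 + 571·741 + 90·22 + 481·857 = 751
a_9 = 526·751 + 571·19 + 90·741 + 481·22 = 845
a_10 = 526·845 + 571·751 + 90·19 + 481·741 = 442
a_11 = 526·442 + 571·845 + 90·751 + 481·19 = 660
a_12 = 526·660 + 571·442 + 90·845 + 481·751 = 580
a_13 = 526·580 + 571·660 + 90·442 + 481·845 = 103
a_14 = 526·103 + 571·580 + 90·660 + 481·442 = 501
a_15 = 526·501 + 571·103 + 90·580 + 481·660 = 834
a_16 = 526·834 + 571·501 + 90·103 + 481·580 = 978
a_17 = 526·978 + 571·834 + 90·501 + 481·103 = 600
a_18 = 526·600 + 571·978 + 90·834 + 481·501 = 468
a_19 = 526·468 + 571·600 + 90·978 + 481·834 = 330
a_20 = 526·330 + 571·468 + 90·600 + 481·978 = 622
a_21 = 526·622 + 571·330 + 90·468 + 481·600 = 780
a_22 = 526·780 + 571·622 + 90·330 + 481·468 = 151
a_23 = 526·151 + 571·780 + 90·622 + 481·330 = 928
a_24 = 526·928 + 571·151 + 90·780 + 481·622 = 316
a_25 = 526·316 + 571·928 + 90·151 + 481·780 = 199
a_26 = 526·199 + 571·316 + 90·928 + 481·151 = 328
a_27 = 526·328 + 571·199 + 90·316 + 481·928 = 179
a_28 = 526·179 + 571·328 + 90·199 + 481·316 = 325
a_29 = 526·325 + 571·179 + 90·328 + 481·199 = 852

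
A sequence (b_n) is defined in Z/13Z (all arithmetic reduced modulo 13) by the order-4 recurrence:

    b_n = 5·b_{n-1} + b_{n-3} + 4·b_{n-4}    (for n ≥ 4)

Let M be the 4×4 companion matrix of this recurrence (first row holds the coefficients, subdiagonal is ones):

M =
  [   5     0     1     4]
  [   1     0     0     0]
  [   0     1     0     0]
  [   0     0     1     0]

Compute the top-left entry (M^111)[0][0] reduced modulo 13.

(M^111)[0][0] is the top entry after applying M 111 times to the unit state (1, 0, 0, 0). Equivalently it is h_{114} for the auxiliary sequence (h_n) obeying the same recurrence with h_3 = 1 and h_i = 0 for 0 ≤ i < 3:
h_4 = 5·1 + 0·0 + 1·0 + 4·0 = 5
h_5 = 5·5 + 0·1 + 1·0 + 4·0 = 12
h_6 = 5·12 + 0·5 + 1·1 + 4·0 = 9
h_7 = 5·9 + 0·12 + 1·5 + 4·1 = 2
h_8 = 5·2 + 0·9 + 1·12 + 4·5 = 3
h_9 = 5·3 + 0·2 + 1·9 + 4·12 = 7
h_10 = 5·7 + 0·3 + 1·2 + 4·9 = 8
h_11 = 5·8 + 0·7 + 1·3 + 4·2 = 12
h_12 = 5·12 + 0·8 + 1·7 + 4·3 = 1
h_13 = 5·1 + 0·12 + 1·8 + 4·7 = 2
h_14 = 5·2 + 0·1 + 1·12 + 4·8 = 2
h_15 = 5·2 + 0·2 + 1·1 + 4·12 = 7
h_16 = 5·7 + 0·2 + 1·2 + 4·1 = 2
h_17 = 5·2 + 0·7 + 1·2 + 4·2 = 7
h_18 = 5·7 + 0·2 + 1·7 + 4·2 = 11
h_19 = 5·11 + 0·7 + 1·2 + 4·7 = 7
h_20 = 5·7 + 0·11 + 1·7 + 4·2 = 11
h_21 = 5·11 + 0·7 + 1·11 + 4·7 = 3
h_22 = 5·3 + 0·11 + 1·7 + 4·11 = 1
h_23 = 5·1 + 0·3 + 1·11 + 4·7 = 5
h_24 = 5·5 + 0·1 + 1·3 + 4·11 = 7
h_25 = 5·7 + 0·5 + 1·1 + 4·3 = 9
h_26 = 5·9 + 0·7 + 1·5 + 4·1 = 2
h_27 = 5·2 + 0·9 + 1·7 + 4·5 = 11
h_28 = 5·11 + 0·2 + 1·9 + 4·7 = 1
h_29 = 5·1 + 0·11 + 1·2 + 4·9 = 4
h_30 = 5·4 + 0·1 + 1·11 + 4·2 = 0
h_31 = 5·0 + 0·4 + 1·1 + 4·11 = 6
h_32 = 5·6 + 0·0 + 1·4 + 4·1 = 12
h_33 = 5·12 + 0·6 + 1·0 + 4·4 = 11
h_34 = 5·11 + 0·12 + 1·6 + 4·0 = 9
h_35 = 5·9 + 0·11 + 1·12 + 4·6 = 3
h_36 = 5·3 + 0·9 + 1·11 + 4·12 = 9
h_37 = 5·9 + 0·3 + 1·9 + 4·11 = 7
h_38 = 5·7 + 0·9 + 1·3 + 4·9 = 9
h_39 = 5·9 + 0·7 + 1·9 + 4·3 = 1
h_40 = 5·1 + 0·9 + 1·7 + 4·9 = 9
h_41 = 5·9 + 0·1 + 1·9 + 4·7 = 4
h_42 = 5·4 + 0·9 + 1·1 + 4·9 = 5
h_43 = 5·5 + 0·4 + 1·9 + 4·1 = 12
h_44 = 5·12 + 0·5 + 1·4 + 4·9 = 9
h_45 = 5·9 + 0·12 + 1·5 + 4·4 = 1
h_46 = 5·1 + 0·9 + 1·12 + 4·5 = 11
h_47 = 5·11 + 0·1 + 1·9 + 4·12 = 8
h_48 = 5·8 + 0·11 + 1·1 + 4·9 = 12
h_49 = 5·12 + 0·8 + 1·11 + 4·1 = 10
h_50 = 5·10 + 0·12 + 1·8 + 4·11 = 11
h_51 = 5·11 + 0·10 + 1·12 + 4·8 = 8
h_52 = 5·8 + 0·11 + 1·10 + 4·12 = 7
h_53 = 5·7 + 0·8 + 1·11 + 4·10 = 8
h_54 = 5·8 + 0·7 + 1·8 + 4·11 = 1
h_55 = 5·1 + 0·8 + 1·7 + 4·8 = 5
h_56 = 5·5 + 0·1 + 1·8 + 4·7 = 9
h_57 = 5·9 + 0·5 + 1·1 + 4·8 = 0
h_58 = 5·0 + 0·9 + 1·5 + 4·1 = 9
h_59 = 5·9 + 0·0 + 1·9 + 4·5 = 9
h_60 = 5·9 + 0·9 + 1·0 + 4·9 = 3
h_61 = 5·3 + 0·9 + 1·9 + 4·0 = 11
h_62 = 5·11 + 0·3 + 1·9 + 4·9 = 9
h_63 = 5·9 + 0·11 + 1·3 + 4·9 = 6
h_64 = 5·6 + 0·9 + 1·11 + 4·3 = 1
h_65 = 5·1 + 0·6 + 1·9 + 4·11 = 6
h_66 = 5·6 + 0·1 + 1·6 + 4·9 = 7
h_67 = 5·7 + 0·6 + 1·1 + 4·6 = 8
h_68 = 5·8 + 0·7 + 1·6 + 4·1 = 11
h_69 = 5·11 + 0·8 + 1·7 + 4·6 = 8
h_70 = 5·8 + 0·11 + 1·8 + 4·7 = 11
h_71 = 5·11 + 0·8 + 1·11 + 4·8 = 7
h_72 = 5·7 + 0·11 + 1·8 + 4·11 = 9
h_73 = 5·9 + 0·7 + 1·11 + 4·8 = 10
h_74 = 5·10 + 0·9 + 1·7 + 4·11 = 10
h_75 = 5·10 + 0·10 + 1·9 + 4·7 = 9
h_76 = 5·9 + 0·10 + 1·10 + 4·9 = 0
h_77 = 5·0 + 0·9 + 1·10 + 4·10 = 11
h_78 = 5·11 + 0·0 + 1·9 + 4·10 = 0
h_79 = 5·0 + 0·11 + 1·0 + 4·9 = 10
h_80 = 5·10 + 0·0 + 1·11 + 4·0 = 9
h_81 = 5·9 + 0·10 + 1·0 + 4·11 = 11
h_82 = 5·11 + 0·9 + 1·10 + 4·0 = 0
h_83 = 5·0 + 0·11 + 1·9 + 4·10 = 10
h_84 = 5·10 + 0·0 + 1·11 + 4·9 = 6
h_85 = 5·6 + 0·10 + 1·0 + 4·11 = 9
h_86 = 5·9 + 0·6 + 1·10 + 4·0 = 3
h_87 = 5·3 + 0·9 + 1·6 + 4·10 = 9
h_88 = 5·9 + 0·3 + 1·9 + 4·6 = 0
h_89 = 5·0 + 0·9 + 1·3 + 4·9 = 0
h_90 = 5·0 + 0·0 + 1·9 + 4·3 = 8
h_91 = 5·8 + 0·0 + 1·0 + 4·9 = 11
h_92 = 5·11 + 0·8 + 1·0 + 4·0 = 3
h_93 = 5·3 + 0·11 + 1·8 + 4·0 = 10
h_94 = 5·10 + 0·3 + 1·11 + 4·8 = 2
h_95 = 5·2 + 0·10 + 1·3 + 4·11 = 5
h_96 = 5·5 + 0·2 + 1·10 + 4·3 = 8
h_97 = 5·8 + 0·5 + 1·2 + 4·10 = 4
h_98 = 5·4 + 0·8 + 1·5 + 4·2 = 7
h_99 = 5·7 + 0·4 + 1·8 + 4·5 = 11
h_100 = 5·11 + 0·7 + 1·4 + 4·8 = 0
h_101 = 5·0 + 0·11 + 1·7 + 4·4 = 10
h_102 = 5·10 + 0·0 + 1·11 + 4·7 = 11
h_103 = 5·11 + 0·10 + 1·0 + 4·11 = 8
h_104 = 5·8 + 0·11 + 1·10 + 4·0 = 11
h_105 = 5·11 + 0·8 + 1·11 + 4·10 = 2
h_106 = 5·2 + 0·11 + 1·8 + 4·11 = 10
h_107 = 5·10 + 0·2 + 1·11 + 4·8 = 2
h_108 = 5·2 + 0·10 + 1·2 + 4·11 = 4
h_109 = 5·4 + 0·2 + 1·10 + 4·2 = 12
h_110 = 5·12 + 0·4 + 1·2 + 4·10 = 11
h_111 = 5·11 + 0·12 + 1·4 + 4·2 = 2
h_112 = 5·2 + 0·11 + 1·12 + 4·4 = 12
h_113 = 5·12 + 0·2 + 1·11 + 4·12 = 2
h_114 = 5·2 + 0·12 + 1·2 + 4·11 = 4

4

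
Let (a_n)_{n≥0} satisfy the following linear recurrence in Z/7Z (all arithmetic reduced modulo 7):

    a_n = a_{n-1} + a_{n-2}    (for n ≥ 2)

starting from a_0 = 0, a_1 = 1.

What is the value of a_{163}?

a_2 = 1·1 + 1·0 = 1
a_3 = 1·1 + 1·1 = 2
a_4 = 1·2 + 1·1 = 3
a_5 = 1·3 + 1·2 = 5
a_6 = 1·5 + 1·3 = 1
a_7 = 1·1 + 1·5 = 6
a_8 = 1·6 + 1·1 = 0
a_9 = 1·0 + 1·6 = 6
a_10 = 1·6 + 1·0 = 6
a_11 = 1·6 + 1·6 = 5
a_12 = 1·5 + 1·6 = 4
a_13 = 1·4 + 1·5 = 2
a_14 = 1·2 + 1·4 = 6
a_15 = 1·6 + 1·2 = 1
a_16 = 1·1 + 1·6 = 0
a_17 = 1·0 + 1·1 = 1
(a_16, a_17) = (0, 1) = (a_0, a_1), so the sequence has period 16.
163 ≡ 3 (mod 16), hence a_163 = a_3 = 2.

2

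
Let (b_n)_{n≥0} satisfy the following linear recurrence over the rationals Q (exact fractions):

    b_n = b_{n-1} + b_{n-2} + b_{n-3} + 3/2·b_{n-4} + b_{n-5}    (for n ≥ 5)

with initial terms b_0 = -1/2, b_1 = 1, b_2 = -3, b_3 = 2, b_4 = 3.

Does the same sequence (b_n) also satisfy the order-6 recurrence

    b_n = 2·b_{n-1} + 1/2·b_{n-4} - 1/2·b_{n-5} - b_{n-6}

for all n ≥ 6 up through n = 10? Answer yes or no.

yes

Terms b_0..b_10: -1/2, 1, -3, 2, 3, 3, 9/2, 21/2, 49/2, 47, 367/4
n=6: candidate gives 9/2, actual b_6 = 9/2 ✓
n=7: candidate gives 21/2, actual b_7 = 21/2 ✓
n=8: candidate gives 49/2, actual b_8 = 49/2 ✓
n=9: candidate gives 47, actual b_9 = 47 ✓
n=10: candidate gives 367/4, actual b_10 = 367/4 ✓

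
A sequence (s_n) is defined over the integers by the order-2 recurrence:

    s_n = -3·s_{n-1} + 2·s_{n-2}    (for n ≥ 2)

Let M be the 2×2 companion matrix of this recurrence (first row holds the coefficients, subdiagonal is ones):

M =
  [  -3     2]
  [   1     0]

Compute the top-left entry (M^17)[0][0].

-2061980415

(M^17)[0][0] is the top entry after applying M 17 times to the unit state (1, 0). Equivalently it is h_{18} for the auxiliary sequence (h_n) obeying the same recurrence with h_1 = 1 and h_i = 0 for 0 ≤ i < 1:
h_2 = -3·1 + 2·0 = -3
h_3 = -3·-3 + 2·1 = 11
h_4 = -3·11 + 2·-3 = -39
h_5 = -3·-39 + 2·11 = 139
h_6 = -3·139 + 2·-39 = -495
h_7 = -3·-495 + 2·139 = 1763
h_8 = -3·1763 + 2·-495 = -6279
h_9 = -3·-6279 + 2·1763 = 22363
h_10 = -3·22363 + 2·-6279 = -79647
h_11 = -3·-79647 + 2·22363 = 283667
h_12 = -3·283667 + 2·-79647 = -1010295
h_13 = -3·-1010295 + 2·283667 = 3598219
h_14 = -3·3598219 + 2·-1010295 = -12815247
h_15 = -3·-12815247 + 2·3598219 = 45642179
h_16 = -3·45642179 + 2·-12815247 = -162557031
h_17 = -3·-162557031 + 2·45642179 = 578955451
h_18 = -3·578955451 + 2·-162557031 = -2061980415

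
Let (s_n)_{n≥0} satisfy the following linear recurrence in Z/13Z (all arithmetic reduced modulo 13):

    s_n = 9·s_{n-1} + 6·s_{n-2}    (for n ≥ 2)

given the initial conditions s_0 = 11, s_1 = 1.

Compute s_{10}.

9

s_2 = 9·1 + 6·11 = 10
s_3 = 9·10 + 6·1 = 5
s_4 = 9·5 + 6·10 = 1
s_5 = 9·1 + 6·5 = 0
s_6 = 9·0 + 6·1 = 6
s_7 = 9·6 + 6·0 = 2
s_8 = 9·2 + 6·6 = 2
s_9 = 9·2 + 6·2 = 4
s_10 = 9·4 + 6·2 = 9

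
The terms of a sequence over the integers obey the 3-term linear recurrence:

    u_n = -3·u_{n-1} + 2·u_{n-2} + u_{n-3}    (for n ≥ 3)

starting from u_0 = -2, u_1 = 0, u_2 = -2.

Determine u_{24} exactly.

u_3 = -3·-2 + 2·0 + 1·-2 = 4
u_4 = -3·4 + 2·-2 + 1·0 = -16
u_5 = -3·-16 + 2·4 + 1·-2 = 54
u_6 = -3·54 + 2·-16 + 1·4 = -190
u_7 = -3·-190 + 2·54 + 1·-16 = 662
u_8 = -3·662 + 2·-190 + 1·54 = -2312
u_9 = -3·-2312 + 2·662 + 1·-190 = 8070
u_10 = -3·8070 + 2·-2312 + 1·662 = -28172
u_11 = -3·-28172 + 2·8070 + 1·-2312 = 98344
u_12 = -3·98344 + 2·-28172 + 1·8070 = -343306
u_13 = -3·-343306 + 2·98344 + 1·-28172 = 1198434
u_14 = -3·1198434 + 2·-343306 + 1·98344 = -4183570
u_15 = -3·-4183570 + 2·1198434 + 1·-343306 = 14604272
u_16 = -3·14604272 + 2·-4183570 + 1·1198434 = -50981522
u_17 = -3·-50981522 + 2·14604272 + 1·-4183570 = 177969540
u_18 = -3·177969540 + 2·-50981522 + 1·14604272 = -621267392
u_19 = -3·-621267392 + 2·177969540 + 1·-50981522 = 2168759734
u_20 = -3·2168759734 + 2·-621267392 + 1·177969540 = -7570844446
u_21 = -3·-7570844446 + 2·2168759734 + 1·-621267392 = 26428785414
u_22 = -3·26428785414 + 2·-7570844446 + 1·2168759734 = -92259285400
u_23 = -3·-92259285400 + 2·26428785414 + 1·-7570844446 = 322064582582
u_24 = -3·322064582582 + 2·-92259285400 + 1·26428785414 = -1124283533132

-1124283533132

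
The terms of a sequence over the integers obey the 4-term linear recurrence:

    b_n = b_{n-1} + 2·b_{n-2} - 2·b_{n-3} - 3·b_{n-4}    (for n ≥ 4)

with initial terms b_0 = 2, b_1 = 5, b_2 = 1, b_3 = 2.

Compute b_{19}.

-27844

b_4 = 1·2 + 2·1 + -2·5 + -3·2 = -12
b_5 = 1·-12 + 2·2 + -2·1 + -3·5 = -25
b_6 = 1·-25 + 2·-12 + -2·2 + -3·1 = -56
b_7 = 1·-56 + 2·-25 + -2·-12 + -3·2 = -88
b_8 = 1·-88 + 2·-56 + -2·-25 + -3·-12 = -114
b_9 = 1·-114 + 2·-88 + -2·-56 + -3·-25 = -103
b_10 = 1·-103 + 2·-114 + -2·-88 + -3·-56 = 13
b_11 = 1·13 + 2·-103 + -2·-114 + -3·-88 = 299
b_12 = 1·299 + 2·13 + -2·-103 + -3·-114 = 873
b_13 = 1·873 + 2·299 + -2·13 + -3·-103 = 1754
b_14 = 1·1754 + 2·873 + -2·299 + -3·13 = 2863
b_15 = 1·2863 + 2·1754 + -2·873 + -3·299 = 3728
b_16 = 1·3728 + 2·2863 + -2·1754 + -3·873 = 3327
b_17 = 1·3327 + 2·3728 + -2·2863 + -3·1754 = -205
b_18 = 1·-205 + 2·3327 + -2·3728 + -3·2863 = -9596
b_19 = 1·-9596 + 2·-205 + -2·3327 + -3·3728 = -27844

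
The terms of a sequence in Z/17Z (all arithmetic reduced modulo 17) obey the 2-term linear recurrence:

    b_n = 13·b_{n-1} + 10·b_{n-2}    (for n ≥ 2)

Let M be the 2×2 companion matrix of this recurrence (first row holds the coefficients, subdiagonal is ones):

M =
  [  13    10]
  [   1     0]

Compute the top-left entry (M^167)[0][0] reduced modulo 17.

(M^167)[0][0] is the top entry after applying M 167 times to the unit state (1, 0). Equivalently it is h_{168} for the auxiliary sequence (h_n) obeying the same recurrence with h_1 = 1 and h_i = 0 for 0 ≤ i < 1:
h_2 = 13·1 + 10·0 = 13
h_3 = 13·13 + 10·1 = 9
h_4 = 13·9 + 10·13 = 9
h_5 = 13·9 + 10·9 = 3
h_6 = 13·3 + 10·9 = 10
h_7 = 13·10 + 10·3 = 7
h_8 = 13·7 + 10·10 = 4
h_9 = 13·4 + 10·7 = 3
h_10 = 13·3 + 10·4 = 11
h_11 = 13·11 + 10·3 = 3
h_12 = 13·3 + 10·11 = 13
h_13 = 13·13 + 10·3 = 12
h_14 = 13·12 + 10·13 = 14
h_15 = 13·14 + 10·12 = 13
h_16 = 13·13 + 10·14 = 3
h_17 = 13·3 + 10·13 = 16
h_18 = 13·16 + 10·3 = 0
h_19 = 13·0 + 10·16 = 7
h_20 = 13·7 + 10·0 = 6
h_21 = 13·6 + 10·7 = 12
h_22 = 13·12 + 10·6 = 12
h_23 = 13·12 + 10·12 = 4
h_24 = 13·4 + 10·12 = 2
h_25 = 13·2 + 10·4 = 15
h_26 = 13·15 + 10·2 = 11
h_27 = 13·11 + 10·15 = 4
h_28 = 13·4 + 10·11 = 9
h_29 = 13·9 + 10·4 = 4
h_30 = 13·4 + 10·9 = 6
h_31 = 13·6 + 10·4 = 16
h_32 = 13·16 + 10·6 = 13
h_33 = 13·13 + 10·16 = 6
h_34 = 13·6 + 10·13 = 4
h_35 = 13·4 + 10·6 = 10
h_36 = 13·10 + 10·4 = 0
h_37 = 13·0 + 10·10 = 15
h_38 = 13·15 + 10·0 = 8
h_39 = 13·8 + 10·15 = 16
h_40 = 13·16 + 10·8 = 16
h_41 = 13·16 + 10·16 = 11
h_42 = 13·11 + 10·16 = 14
h_43 = 13·14 + 10·11 = 3
h_44 = 13·3 + 10·14 = 9
h_45 = 13·9 + 10·3 = 11
h_46 = 13·11 + 10·9 = 12
h_47 = 13·12 + 10·11 = 11
h_48 = 13·11 + 10·12 = 8
h_49 = 13·8 + 10·11 = 10
h_50 = 13·10 + 10·8 = 6
h_51 = 13·6 + 10·10 = 8
h_52 = 13·8 + 10·6 = 11
h_53 = 13·11 + 10·8 = 2
h_54 = 13·2 + 10·11 = 0
h_55 = 13·0 + 10·2 = 3
h_56 = 13·3 + 10·0 = 5
h_57 = 13·5 + 10·3 = 10
h_58 = 13·10 + 10·5 = 10
h_59 = 13·10 + 10·10 = 9
h_60 = 13·9 + 10·10 = 13
h_61 = 13·13 + 10·9 = 4
h_62 = 13·4 + 10·13 = 12
h_63 = 13·12 + 10·4 = 9
h_64 = 13·9 + 10·12 = 16
h_65 = 13·16 + 10·9 = 9
h_66 = 13·9 + 10·16 = 5
h_67 = 13·5 + 10·9 = 2
h_68 = 13·2 + 10·5 = 8
h_69 = 13·8 + 10·2 = 5
h_70 = 13·5 + 10·8 = 9
h_71 = 13·9 + 10·5 = 14
h_72 = 13·14 + 10·9 = 0
h_73 = 13·0 + 10·14 = 4
h_74 = 13·4 + 10·0 = 1
h_75 = 13·1 + 10·4 = 2
h_76 = 13·2 + 10·1 = 2
h_77 = 13·2 + 10·2 = 12
h_78 = 13·12 + 10·2 = 6
h_79 = 13·6 + 10·12 = 11
h_80 = 13·11 + 10·6 = 16
h_81 = 13·16 + 10·11 = 12
h_82 = 13·12 + 10·16 = 10
h_83 = 13·10 + 10·12 = 12
h_84 = 13·12 + 10·10 = 1
h_85 = 13·1 + 10·12 = 14
h_86 = 13·14 + 10·1 = 5
h_87 = 13·5 + 10·14 = 1
h_88 = 13·1 + 10·5 = 12
h_89 = 13·12 + 10·1 = 13
h_90 = 13·13 + 10·12 = 0
h_91 = 13·0 + 10·13 = 11
h_92 = 13·11 + 10·0 = 7
h_93 = 13·7 + 10·11 = 14
h_94 = 13·14 + 10·7 = 14
h_95 = 13·14 + 10·14 = 16
h_96 = 13·16 + 10·14 = 8
h_97 = 13·8 + 10·16 = 9
h_98 = 13·9 + 10·8 = 10
h_99 = 13·10 + 10·9 = 16
h_100 = 13·16 + 10·10 = 2
h_101 = 13·2 + 10·16 = 16
h_102 = 13·16 + 10·2 = 7
h_103 = 13·7 + 10·16 = 13
h_104 = 13·13 + 10·7 = 1
h_105 = 13·1 + 10·13 = 7
h_106 = 13·7 + 10·1 = 16
h_107 = 13·16 + 10·7 = 6
h_108 = 13·6 + 10·16 = 0
h_109 = 13·0 + 10·6 = 9
h_110 = 13·9 + 10·0 = 15
h_111 = 13·15 + 10·9 = 13
h_112 = 13·13 + 10·15 = 13
h_113 = 13·13 + 10·13 = 10
h_114 = 13·10 + 10·13 = 5
h_115 = 13·5 + 10·10 = 12
h_116 = 13·12 + 10·5 = 2
h_117 = 13·2 + 10·12 = 10
h_118 = 13·10 + 10·2 = 14
h_119 = 13·14 + 10·10 = 10
h_120 = 13·10 + 10·14 = 15
h_121 = 13·15 + 10·10 = 6
h_122 = 13·6 + 10·15 = 7
h_123 = 13·7 + 10·6 = 15
h_124 = 13·15 + 10·7 = 10
h_125 = 13·10 + 10·15 = 8
h_126 = 13·8 + 10·10 = 0
h_127 = 13·0 + 10·8 = 12
h_128 = 13·12 + 10·0 = 3
h_129 = 13·3 + 10·12 = 6
h_130 = 13·6 + 10·3 = 6
h_131 = 13·6 + 10·6 = 2
h_132 = 13·2 + 10·6 = 1
h_133 = 13·1 + 10·2 = 16
h_134 = 13·16 + 10·1 = 14
h_135 = 13·14 + 10·16 = 2
h_136 = 13·2 + 10·14 = 13
h_137 = 13·13 + 10·2 = 2
h_138 = 13·2 + 10·13 = 3
h_139 = 13·3 + 10·2 = 8
h_140 = 13·8 + 10·3 = 15
h_141 = 13·15 + 10·8 = 3
h_142 = 13·3 + 10·15 = 2
h_143 = 13·2 + 10·3 = 5
h_144 = 13·5 + 10·2 = 0
h_145 = 13·0 + 10·5 = 16
h_146 = 13·16 + 10·0 = 4
h_147 = 13·4 + 10·16 = 8
h_148 = 13·8 + 10·4 = 8
h_149 = 13·8 + 10·8 = 14
h_150 = 13·14 + 10·8 = 7
h_151 = 13·7 + 10·14 = 10
h_152 = 13·10 + 10·7 = 13
h_153 = 13·13 + 10·10 = 14
h_154 = 13·14 + 10·13 = 6
h_155 = 13·6 + 10·14 = 14
h_156 = 13·14 + 10·6 = 4
h_157 = 13·4 + 10·14 = 5
h_158 = 13·5 + 10·4 = 3
h_159 = 13·3 + 10·5 = 4
h_160 = 13·4 + 10·3 = 14
h_161 = 13·14 + 10·4 = 1
h_162 = 13·1 + 10·14 = 0
h_163 = 13·0 + 10·1 = 10
h_164 = 13·10 + 10·0 = 11
h_165 = 13·11 + 10·10 = 5
h_166 = 13·5 + 10·11 = 5
h_167 = 13·5 + 10·5 = 13
h_168 = 13·13 + 10·5 = 15

15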